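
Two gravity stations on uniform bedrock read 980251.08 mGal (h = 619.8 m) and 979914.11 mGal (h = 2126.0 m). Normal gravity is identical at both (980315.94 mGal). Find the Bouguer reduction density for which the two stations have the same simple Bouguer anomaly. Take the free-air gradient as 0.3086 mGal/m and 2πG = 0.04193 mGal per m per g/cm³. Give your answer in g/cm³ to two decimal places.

Δg_obs = 979914.11 − 980251.08 = -336.97 mGal over Δh = 2126.0 − 619.8 = 1506.2 m
Equal Bouguer anomalies ⇒ Δg_obs + (0.3086 − 0.04193ρ)·Δh = 0
0.3086 − 0.04193ρ = −Δg_obs/Δh = 0.22372
ρ = (0.3086 − 0.22372) / 0.04193 = 2.02 g/cm³

2.02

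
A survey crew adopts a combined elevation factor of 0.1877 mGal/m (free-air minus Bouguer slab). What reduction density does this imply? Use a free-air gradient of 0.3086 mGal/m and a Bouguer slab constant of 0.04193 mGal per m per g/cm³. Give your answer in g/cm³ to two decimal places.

0.1877 = 0.3086 − 0.04193 × ρ
ρ = (0.3086 − 0.1877) / 0.04193 = 2.88 g/cm³

2.88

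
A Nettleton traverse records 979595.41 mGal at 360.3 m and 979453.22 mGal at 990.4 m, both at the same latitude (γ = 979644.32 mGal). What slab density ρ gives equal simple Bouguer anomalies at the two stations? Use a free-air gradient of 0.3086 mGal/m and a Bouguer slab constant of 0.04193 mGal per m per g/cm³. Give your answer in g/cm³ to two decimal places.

1.98

Δg_obs = 979453.22 − 979595.41 = -142.19 mGal over Δh = 990.4 − 360.3 = 630.1 m
Equal Bouguer anomalies ⇒ Δg_obs + (0.3086 − 0.04193ρ)·Δh = 0
0.3086 − 0.04193ρ = −Δg_obs/Δh = 0.22566
ρ = (0.3086 − 0.22566) / 0.04193 = 1.98 g/cm³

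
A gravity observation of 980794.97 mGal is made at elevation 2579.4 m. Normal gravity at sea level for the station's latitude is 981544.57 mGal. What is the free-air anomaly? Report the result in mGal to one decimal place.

Free-air correction = 0.3086 × 2579.4 = 796.00 mGal
Free-air anomaly = 980794.97 − 981544.57 + (796.00) = 46.40 mGal

46.4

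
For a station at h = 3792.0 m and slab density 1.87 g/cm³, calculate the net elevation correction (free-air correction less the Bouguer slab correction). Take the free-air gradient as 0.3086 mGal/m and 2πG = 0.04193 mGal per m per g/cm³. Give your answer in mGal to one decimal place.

Combined gradient = 0.3086 − 0.04193 × 1.87 = 0.2301909 mGal/m
Combined elevation correction = 0.2301909 × 3792.0 = 872.9 mGal

872.9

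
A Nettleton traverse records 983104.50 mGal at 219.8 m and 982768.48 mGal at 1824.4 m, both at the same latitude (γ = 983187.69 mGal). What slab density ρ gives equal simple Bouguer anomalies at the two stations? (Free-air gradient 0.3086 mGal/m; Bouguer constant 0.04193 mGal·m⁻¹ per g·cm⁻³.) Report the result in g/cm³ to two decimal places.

Δg_obs = 982768.48 − 983104.50 = -336.02 mGal over Δh = 1824.4 − 219.8 = 1604.6 m
Equal Bouguer anomalies ⇒ Δg_obs + (0.3086 − 0.04193ρ)·Δh = 0
0.3086 − 0.04193ρ = −Δg_obs/Δh = 0.20941
ρ = (0.3086 − 0.20941) / 0.04193 = 2.37 g/cm³

2.37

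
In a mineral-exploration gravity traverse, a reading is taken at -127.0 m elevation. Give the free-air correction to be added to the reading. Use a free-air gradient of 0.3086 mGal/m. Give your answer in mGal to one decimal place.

Free-air correction = 0.3086 × -127.0 = -39.2 mGal

-39.2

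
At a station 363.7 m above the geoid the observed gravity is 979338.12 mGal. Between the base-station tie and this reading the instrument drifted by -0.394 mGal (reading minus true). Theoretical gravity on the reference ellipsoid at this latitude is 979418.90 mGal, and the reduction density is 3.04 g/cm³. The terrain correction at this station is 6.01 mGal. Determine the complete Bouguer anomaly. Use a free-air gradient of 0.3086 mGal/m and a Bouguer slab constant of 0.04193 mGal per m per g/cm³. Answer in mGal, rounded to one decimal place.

Drift-corrected reading = 979338.12 − (-0.394) = 979338.514 mGal
Free-air correction = 0.3086 × 363.7 = 112.24 mGal
Free-air anomaly = 979338.514 − 979418.90 + (112.24) = 31.854 mGal
Bouguer slab correction = 0.04193 × 3.04 × 363.7 = 46.36 mGal
Simple Bouguer anomaly = 31.854 − (46.36) = -14.506 mGal
Complete Bouguer anomaly = -14.506 + 6.01 = -8.496 mGal

-8.5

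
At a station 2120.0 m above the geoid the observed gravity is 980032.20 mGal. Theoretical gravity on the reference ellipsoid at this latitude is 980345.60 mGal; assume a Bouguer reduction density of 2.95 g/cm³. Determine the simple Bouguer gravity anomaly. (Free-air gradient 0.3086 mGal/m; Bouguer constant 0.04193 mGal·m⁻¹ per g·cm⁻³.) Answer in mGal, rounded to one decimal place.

78.6

Free-air correction = 0.3086 × 2120.0 = 654.23 mGal
Free-air anomaly = 980032.20 − 980345.60 + (654.23) = 340.83 mGal
Bouguer slab correction = 0.04193 × 2.95 × 2120.0 = 262.23 mGal
Simple Bouguer anomaly = 340.83 − (262.23) = 78.60 mGal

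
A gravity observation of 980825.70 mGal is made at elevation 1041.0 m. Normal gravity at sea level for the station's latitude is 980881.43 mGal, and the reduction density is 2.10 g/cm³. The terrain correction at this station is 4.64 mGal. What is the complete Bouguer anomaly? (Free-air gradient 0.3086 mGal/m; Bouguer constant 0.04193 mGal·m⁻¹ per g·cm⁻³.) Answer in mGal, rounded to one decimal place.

178.5

Free-air correction = 0.3086 × 1041.0 = 321.25 mGal
Free-air anomaly = 980825.70 − 980881.43 + (321.25) = 265.52 mGal
Bouguer slab correction = 0.04193 × 2.10 × 1041.0 = 91.66 mGal
Simple Bouguer anomaly = 265.52 − (91.66) = 173.86 mGal
Complete Bouguer anomaly = 173.86 + 4.64 = 178.50 mGal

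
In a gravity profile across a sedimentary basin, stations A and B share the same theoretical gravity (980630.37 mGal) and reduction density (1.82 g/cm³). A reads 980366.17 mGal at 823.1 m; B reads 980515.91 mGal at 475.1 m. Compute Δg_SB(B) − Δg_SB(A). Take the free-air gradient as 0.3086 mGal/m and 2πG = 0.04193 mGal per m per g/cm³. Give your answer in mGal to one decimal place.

68.9

Δg_SB(A) = 980366.17 − 980630.37 + 0.3086×823.1 − 0.04193×1.82×823.1 = -73.00 mGal
Δg_SB(B) = 980515.91 − 980630.37 + 0.3086×475.1 − 0.04193×1.82×475.1 = -4.10 mGal
Difference = -4.10 − (-73.00) = 68.90 mGal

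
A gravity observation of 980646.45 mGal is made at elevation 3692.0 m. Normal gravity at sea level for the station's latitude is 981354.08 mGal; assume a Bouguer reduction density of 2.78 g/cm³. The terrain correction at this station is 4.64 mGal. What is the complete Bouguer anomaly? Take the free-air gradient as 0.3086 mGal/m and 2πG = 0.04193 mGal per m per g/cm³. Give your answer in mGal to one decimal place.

Free-air correction = 0.3086 × 3692.0 = 1139.35 mGal
Free-air anomaly = 980646.45 − 981354.08 + (1139.35) = 431.72 mGal
Bouguer slab correction = 0.04193 × 2.78 × 3692.0 = 430.36 mGal
Simple Bouguer anomaly = 431.72 − (430.36) = 1.36 mGal
Complete Bouguer anomaly = 1.36 + 4.64 = 6.00 mGal

6.0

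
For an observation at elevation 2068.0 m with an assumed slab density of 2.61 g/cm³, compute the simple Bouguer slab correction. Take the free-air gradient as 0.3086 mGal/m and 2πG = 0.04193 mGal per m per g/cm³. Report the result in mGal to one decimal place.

Bouguer slab correction = 0.04193 × 2.61 × 2068.0 = 226.3 mGal

226.3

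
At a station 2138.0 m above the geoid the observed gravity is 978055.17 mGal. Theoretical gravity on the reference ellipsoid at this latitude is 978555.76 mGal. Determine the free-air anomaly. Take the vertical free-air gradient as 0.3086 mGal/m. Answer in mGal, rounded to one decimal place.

Free-air correction = 0.3086 × 2138.0 = 659.79 mGal
Free-air anomaly = 978055.17 − 978555.76 + (659.79) = 159.20 mGal

159.2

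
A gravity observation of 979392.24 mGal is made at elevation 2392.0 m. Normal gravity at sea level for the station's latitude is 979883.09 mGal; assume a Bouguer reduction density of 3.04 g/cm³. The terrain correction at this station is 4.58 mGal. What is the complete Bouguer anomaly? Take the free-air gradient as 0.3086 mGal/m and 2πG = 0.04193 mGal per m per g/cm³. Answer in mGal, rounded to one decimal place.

-53.0

Free-air correction = 0.3086 × 2392.0 = 738.17 mGal
Free-air anomaly = 979392.24 − 979883.09 + (738.17) = 247.32 mGal
Bouguer slab correction = 0.04193 × 3.04 × 2392.0 = 304.90 mGal
Simple Bouguer anomaly = 247.32 − (304.90) = -57.58 mGal
Complete Bouguer anomaly = -57.58 + 4.58 = -53.00 mGal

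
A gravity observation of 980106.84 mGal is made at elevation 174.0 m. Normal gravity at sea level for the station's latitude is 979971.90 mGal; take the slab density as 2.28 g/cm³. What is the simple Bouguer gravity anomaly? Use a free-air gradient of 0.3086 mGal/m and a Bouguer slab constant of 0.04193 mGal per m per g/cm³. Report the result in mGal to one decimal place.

Free-air correction = 0.3086 × 174.0 = 53.70 mGal
Free-air anomaly = 980106.84 − 979971.90 + (53.70) = 188.64 mGal
Bouguer slab correction = 0.04193 × 2.28 × 174.0 = 16.63 mGal
Simple Bouguer anomaly = 188.64 − (16.63) = 172.01 mGal

172.0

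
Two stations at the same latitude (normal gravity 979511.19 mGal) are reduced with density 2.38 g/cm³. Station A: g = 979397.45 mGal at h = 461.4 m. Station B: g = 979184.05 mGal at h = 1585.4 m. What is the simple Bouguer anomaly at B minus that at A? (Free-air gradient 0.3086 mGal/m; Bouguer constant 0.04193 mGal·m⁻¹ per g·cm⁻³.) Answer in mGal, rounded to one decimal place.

Δg_SB(A) = 979397.45 − 979511.19 + 0.3086×461.4 − 0.04193×2.38×461.4 = -17.40 mGal
Δg_SB(B) = 979184.05 − 979511.19 + 0.3086×1585.4 − 0.04193×2.38×1585.4 = 3.90 mGal
Difference = 3.90 − (-17.40) = 21.30 mGal

21.3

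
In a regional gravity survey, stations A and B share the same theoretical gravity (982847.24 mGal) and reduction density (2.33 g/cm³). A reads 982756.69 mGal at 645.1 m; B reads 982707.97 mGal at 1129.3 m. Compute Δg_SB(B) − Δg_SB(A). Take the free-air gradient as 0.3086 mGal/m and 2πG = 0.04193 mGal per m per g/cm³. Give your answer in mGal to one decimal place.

Δg_SB(A) = 982756.69 − 982847.24 + 0.3086×645.1 − 0.04193×2.33×645.1 = 45.50 mGal
Δg_SB(B) = 982707.97 − 982847.24 + 0.3086×1129.3 − 0.04193×2.33×1129.3 = 98.90 mGal
Difference = 98.90 − (45.50) = 53.40 mGal

53.4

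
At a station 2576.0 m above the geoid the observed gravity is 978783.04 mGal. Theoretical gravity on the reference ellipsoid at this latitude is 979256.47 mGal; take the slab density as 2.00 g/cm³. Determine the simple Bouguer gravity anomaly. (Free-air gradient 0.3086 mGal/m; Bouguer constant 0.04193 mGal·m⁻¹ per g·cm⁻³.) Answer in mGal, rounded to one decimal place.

Free-air correction = 0.3086 × 2576.0 = 794.95 mGal
Free-air anomaly = 978783.04 − 979256.47 + (794.95) = 321.52 mGal
Bouguer slab correction = 0.04193 × 2.00 × 2576.0 = 216.02 mGal
Simple Bouguer anomaly = 321.52 − (216.02) = 105.50 mGal

105.5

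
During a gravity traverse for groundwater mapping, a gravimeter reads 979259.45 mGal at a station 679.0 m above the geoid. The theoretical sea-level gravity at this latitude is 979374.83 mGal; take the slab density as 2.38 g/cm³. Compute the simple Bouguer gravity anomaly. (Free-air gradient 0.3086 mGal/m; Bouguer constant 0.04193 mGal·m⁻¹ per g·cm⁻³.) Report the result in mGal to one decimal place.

Free-air correction = 0.3086 × 679.0 = 209.54 mGal
Free-air anomaly = 979259.45 − 979374.83 + (209.54) = 94.16 mGal
Bouguer slab correction = 0.04193 × 2.38 × 679.0 = 67.76 mGal
Simple Bouguer anomaly = 94.16 − (67.76) = 26.40 mGal

26.4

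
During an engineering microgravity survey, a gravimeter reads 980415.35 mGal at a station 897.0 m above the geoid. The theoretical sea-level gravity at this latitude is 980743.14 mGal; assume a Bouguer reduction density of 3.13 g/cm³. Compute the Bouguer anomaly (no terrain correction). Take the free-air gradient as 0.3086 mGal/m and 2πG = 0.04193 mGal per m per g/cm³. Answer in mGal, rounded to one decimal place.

Free-air correction = 0.3086 × 897.0 = 276.81 mGal
Free-air anomaly = 980415.35 − 980743.14 + (276.81) = -50.98 mGal
Bouguer slab correction = 0.04193 × 3.13 × 897.0 = 117.72 mGal
Simple Bouguer anomaly = -50.98 − (117.72) = -168.70 mGal

-168.7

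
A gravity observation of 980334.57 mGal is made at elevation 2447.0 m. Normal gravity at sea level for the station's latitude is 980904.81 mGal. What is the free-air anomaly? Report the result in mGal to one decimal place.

Free-air correction = 0.3086 × 2447.0 = 755.14 mGal
Free-air anomaly = 980334.57 − 980904.81 + (755.14) = 184.90 mGal

184.9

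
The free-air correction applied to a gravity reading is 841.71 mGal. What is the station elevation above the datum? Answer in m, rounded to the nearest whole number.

2728

h = 841.71 / 0.3086 = 2727.51 m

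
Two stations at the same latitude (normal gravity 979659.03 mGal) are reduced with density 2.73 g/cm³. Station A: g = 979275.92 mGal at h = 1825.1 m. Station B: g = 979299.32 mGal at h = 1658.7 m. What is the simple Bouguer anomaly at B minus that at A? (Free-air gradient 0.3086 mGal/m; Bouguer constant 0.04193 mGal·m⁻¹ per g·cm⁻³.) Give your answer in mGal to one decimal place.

Δg_SB(A) = 979275.92 − 979659.03 + 0.3086×1825.1 − 0.04193×2.73×1825.1 = -28.80 mGal
Δg_SB(B) = 979299.32 − 979659.03 + 0.3086×1658.7 − 0.04193×2.73×1658.7 = -37.70 mGal
Difference = -37.70 − (-28.80) = -8.90 mGal

-8.9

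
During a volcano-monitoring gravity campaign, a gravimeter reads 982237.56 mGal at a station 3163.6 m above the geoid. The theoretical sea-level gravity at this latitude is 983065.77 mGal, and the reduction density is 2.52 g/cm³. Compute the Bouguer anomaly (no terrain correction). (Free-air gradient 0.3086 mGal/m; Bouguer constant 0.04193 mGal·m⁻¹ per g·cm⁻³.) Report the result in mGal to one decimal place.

Free-air correction = 0.3086 × 3163.6 = 976.29 mGal
Free-air anomaly = 982237.56 − 983065.77 + (976.29) = 148.08 mGal
Bouguer slab correction = 0.04193 × 2.52 × 3163.6 = 334.28 mGal
Simple Bouguer anomaly = 148.08 − (334.28) = -186.20 mGal

-186.2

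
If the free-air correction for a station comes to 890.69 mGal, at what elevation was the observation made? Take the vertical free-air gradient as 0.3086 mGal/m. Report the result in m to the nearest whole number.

2886

h = 890.69 / 0.3086 = 2886.23 m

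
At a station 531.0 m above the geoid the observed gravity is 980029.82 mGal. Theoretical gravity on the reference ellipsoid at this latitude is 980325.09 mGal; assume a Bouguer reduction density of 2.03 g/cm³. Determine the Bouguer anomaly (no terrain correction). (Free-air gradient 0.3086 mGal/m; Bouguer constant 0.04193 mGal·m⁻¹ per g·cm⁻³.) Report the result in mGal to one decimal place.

-176.6

Free-air correction = 0.3086 × 531.0 = 163.87 mGal
Free-air anomaly = 980029.82 − 980325.09 + (163.87) = -131.40 mGal
Bouguer slab correction = 0.04193 × 2.03 × 531.0 = 45.20 mGal
Simple Bouguer anomaly = -131.40 − (45.20) = -176.60 mGal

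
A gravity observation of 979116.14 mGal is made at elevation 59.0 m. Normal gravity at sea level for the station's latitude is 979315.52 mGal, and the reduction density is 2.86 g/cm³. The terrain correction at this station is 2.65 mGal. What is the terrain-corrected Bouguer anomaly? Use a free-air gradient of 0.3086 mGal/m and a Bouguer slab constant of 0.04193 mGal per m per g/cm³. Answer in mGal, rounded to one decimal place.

-185.6

Free-air correction = 0.3086 × 59.0 = 18.21 mGal
Free-air anomaly = 979116.14 − 979315.52 + (18.21) = -181.17 mGal
Bouguer slab correction = 0.04193 × 2.86 × 59.0 = 7.08 mGal
Simple Bouguer anomaly = -181.17 − (7.08) = -188.25 mGal
Complete Bouguer anomaly = -188.25 + 2.65 = -185.60 mGal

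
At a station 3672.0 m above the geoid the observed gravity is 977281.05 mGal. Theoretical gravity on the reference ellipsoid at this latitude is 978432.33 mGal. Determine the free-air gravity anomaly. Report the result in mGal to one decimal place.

-18.1

Free-air correction = 0.3086 × 3672.0 = 1133.18 mGal
Free-air anomaly = 977281.05 − 978432.33 + (1133.18) = -18.10 mGal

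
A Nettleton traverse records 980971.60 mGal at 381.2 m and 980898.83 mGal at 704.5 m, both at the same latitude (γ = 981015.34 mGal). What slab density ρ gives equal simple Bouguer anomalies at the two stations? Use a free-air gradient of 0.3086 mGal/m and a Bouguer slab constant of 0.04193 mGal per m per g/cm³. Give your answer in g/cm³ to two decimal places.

Δg_obs = 980898.83 − 980971.60 = -72.77 mGal over Δh = 704.5 − 381.2 = 323.3 m
Equal Bouguer anomalies ⇒ Δg_obs + (0.3086 − 0.04193ρ)·Δh = 0
0.3086 − 0.04193ρ = −Δg_obs/Δh = 0.22509
ρ = (0.3086 − 0.22509) / 0.04193 = 1.99 g/cm³

1.99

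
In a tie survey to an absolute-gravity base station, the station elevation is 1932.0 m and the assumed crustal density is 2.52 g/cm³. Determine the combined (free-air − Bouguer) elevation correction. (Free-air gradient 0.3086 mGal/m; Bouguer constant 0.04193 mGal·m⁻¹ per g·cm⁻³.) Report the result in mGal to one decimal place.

392.1

Combined gradient = 0.3086 − 0.04193 × 2.52 = 0.2029364 mGal/m
Combined elevation correction = 0.2029364 × 1932.0 = 392.1 mGal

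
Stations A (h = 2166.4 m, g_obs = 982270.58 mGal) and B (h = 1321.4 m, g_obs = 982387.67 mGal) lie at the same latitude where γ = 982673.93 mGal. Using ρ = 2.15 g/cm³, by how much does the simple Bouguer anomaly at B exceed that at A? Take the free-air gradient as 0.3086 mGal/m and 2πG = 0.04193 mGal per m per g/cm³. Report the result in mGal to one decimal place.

Δg_SB(A) = 982270.58 − 982673.93 + 0.3086×2166.4 − 0.04193×2.15×2166.4 = 69.90 mGal
Δg_SB(B) = 982387.67 − 982673.93 + 0.3086×1321.4 − 0.04193×2.15×1321.4 = 2.40 mGal
Difference = 2.40 − (69.90) = -67.50 mGal

-67.5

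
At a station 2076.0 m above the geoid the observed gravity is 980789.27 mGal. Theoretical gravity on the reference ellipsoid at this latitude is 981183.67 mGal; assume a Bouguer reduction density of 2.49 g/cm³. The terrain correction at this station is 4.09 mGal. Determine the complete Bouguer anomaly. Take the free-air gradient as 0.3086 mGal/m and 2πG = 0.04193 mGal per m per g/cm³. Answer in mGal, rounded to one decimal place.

33.6

Free-air correction = 0.3086 × 2076.0 = 640.65 mGal
Free-air anomaly = 980789.27 − 981183.67 + (640.65) = 246.25 mGal
Bouguer slab correction = 0.04193 × 2.49 × 2076.0 = 216.75 mGal
Simple Bouguer anomaly = 246.25 − (216.75) = 29.50 mGal
Complete Bouguer anomaly = 29.50 + 4.09 = 33.59 mGal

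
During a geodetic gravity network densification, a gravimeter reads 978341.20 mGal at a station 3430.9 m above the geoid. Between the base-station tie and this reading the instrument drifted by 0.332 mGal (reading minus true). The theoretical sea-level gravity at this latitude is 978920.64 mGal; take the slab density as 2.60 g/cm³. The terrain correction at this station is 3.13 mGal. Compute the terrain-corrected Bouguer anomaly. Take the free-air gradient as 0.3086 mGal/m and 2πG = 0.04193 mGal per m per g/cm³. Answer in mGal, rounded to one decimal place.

Drift-corrected reading = 978341.20 − (0.332) = 978340.868 mGal
Free-air correction = 0.3086 × 3430.9 = 1058.78 mGal
Free-air anomaly = 978340.868 − 978920.64 + (1058.78) = 479.008 mGal
Bouguer slab correction = 0.04193 × 2.60 × 3430.9 = 374.03 mGal
Simple Bouguer anomaly = 479.008 − (374.03) = 104.978 mGal
Complete Bouguer anomaly = 104.978 + 3.13 = 108.108 mGal

108.1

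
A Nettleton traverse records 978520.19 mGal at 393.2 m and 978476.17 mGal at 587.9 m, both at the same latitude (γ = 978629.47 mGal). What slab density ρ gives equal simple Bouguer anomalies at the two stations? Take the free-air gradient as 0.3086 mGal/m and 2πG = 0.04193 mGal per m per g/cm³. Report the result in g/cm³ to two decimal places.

1.97

Δg_obs = 978476.17 − 978520.19 = -44.02 mGal over Δh = 587.9 − 393.2 = 194.7 m
Equal Bouguer anomalies ⇒ Δg_obs + (0.3086 − 0.04193ρ)·Δh = 0
0.3086 − 0.04193ρ = −Δg_obs/Δh = 0.22609
ρ = (0.3086 − 0.22609) / 0.04193 = 1.97 g/cm³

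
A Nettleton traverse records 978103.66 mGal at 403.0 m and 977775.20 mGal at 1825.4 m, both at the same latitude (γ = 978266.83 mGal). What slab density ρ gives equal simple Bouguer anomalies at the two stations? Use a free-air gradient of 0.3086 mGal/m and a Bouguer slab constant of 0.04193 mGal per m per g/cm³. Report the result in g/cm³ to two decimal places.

Δg_obs = 977775.20 − 978103.66 = -328.46 mGal over Δh = 1825.4 − 403.0 = 1422.4 m
Equal Bouguer anomalies ⇒ Δg_obs + (0.3086 − 0.04193ρ)·Δh = 0
0.3086 − 0.04193ρ = −Δg_obs/Δh = 0.23092
ρ = (0.3086 − 0.23092) / 0.04193 = 1.85 g/cm³

1.85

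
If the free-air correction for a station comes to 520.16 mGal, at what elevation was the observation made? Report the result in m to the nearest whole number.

1686

h = 520.16 / 0.3086 = 1685.55 m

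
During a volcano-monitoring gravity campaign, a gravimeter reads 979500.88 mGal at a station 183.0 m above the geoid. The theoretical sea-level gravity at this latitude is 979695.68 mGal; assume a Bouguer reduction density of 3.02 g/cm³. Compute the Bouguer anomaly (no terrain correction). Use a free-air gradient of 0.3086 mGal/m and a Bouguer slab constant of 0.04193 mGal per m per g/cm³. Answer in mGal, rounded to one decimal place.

-161.5

Free-air correction = 0.3086 × 183.0 = 56.47 mGal
Free-air anomaly = 979500.88 − 979695.68 + (56.47) = -138.33 mGal
Bouguer slab correction = 0.04193 × 3.02 × 183.0 = 23.17 mGal
Simple Bouguer anomaly = -138.33 − (23.17) = -161.50 mGal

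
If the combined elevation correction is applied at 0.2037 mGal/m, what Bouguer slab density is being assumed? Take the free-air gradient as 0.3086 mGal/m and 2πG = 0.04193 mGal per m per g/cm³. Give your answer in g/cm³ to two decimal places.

2.50

0.2037 = 0.3086 − 0.04193 × ρ
ρ = (0.3086 − 0.2037) / 0.04193 = 2.50 g/cm³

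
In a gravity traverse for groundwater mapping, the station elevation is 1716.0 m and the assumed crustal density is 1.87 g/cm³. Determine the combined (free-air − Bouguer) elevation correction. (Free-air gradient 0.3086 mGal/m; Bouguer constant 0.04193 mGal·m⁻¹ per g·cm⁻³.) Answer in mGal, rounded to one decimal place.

395.0

Combined gradient = 0.3086 − 0.04193 × 1.87 = 0.2301909 mGal/m
Combined elevation correction = 0.2301909 × 1716.0 = 395.0 mGal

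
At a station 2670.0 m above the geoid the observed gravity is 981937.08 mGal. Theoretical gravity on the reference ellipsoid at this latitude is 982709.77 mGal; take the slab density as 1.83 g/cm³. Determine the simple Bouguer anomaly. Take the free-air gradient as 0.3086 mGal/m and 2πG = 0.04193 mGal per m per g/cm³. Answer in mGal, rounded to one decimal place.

Free-air correction = 0.3086 × 2670.0 = 823.96 mGal
Free-air anomaly = 981937.08 − 982709.77 + (823.96) = 51.27 mGal
Bouguer slab correction = 0.04193 × 1.83 × 2670.0 = 204.87 mGal
Simple Bouguer anomaly = 51.27 − (204.87) = -153.60 mGal

-153.6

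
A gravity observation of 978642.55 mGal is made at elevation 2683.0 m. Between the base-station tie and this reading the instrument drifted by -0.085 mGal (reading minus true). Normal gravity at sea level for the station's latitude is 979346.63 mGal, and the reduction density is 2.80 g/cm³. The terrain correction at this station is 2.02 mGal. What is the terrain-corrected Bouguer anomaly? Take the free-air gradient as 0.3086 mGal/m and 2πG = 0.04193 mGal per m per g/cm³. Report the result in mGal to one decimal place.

Drift-corrected reading = 978642.55 − (-0.085) = 978642.635 mGal
Free-air correction = 0.3086 × 2683.0 = 827.97 mGal
Free-air anomaly = 978642.635 − 979346.63 + (827.97) = 123.975 mGal
Bouguer slab correction = 0.04193 × 2.80 × 2683.0 = 314.99 mGal
Simple Bouguer anomaly = 123.975 − (314.99) = -191.015 mGal
Complete Bouguer anomaly = -191.015 + 2.02 = -188.995 mGal

-189.0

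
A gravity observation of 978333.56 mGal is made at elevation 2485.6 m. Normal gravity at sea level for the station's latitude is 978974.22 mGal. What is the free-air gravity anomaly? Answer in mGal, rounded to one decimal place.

Free-air correction = 0.3086 × 2485.6 = 767.06 mGal
Free-air anomaly = 978333.56 − 978974.22 + (767.06) = 126.40 mGal

126.4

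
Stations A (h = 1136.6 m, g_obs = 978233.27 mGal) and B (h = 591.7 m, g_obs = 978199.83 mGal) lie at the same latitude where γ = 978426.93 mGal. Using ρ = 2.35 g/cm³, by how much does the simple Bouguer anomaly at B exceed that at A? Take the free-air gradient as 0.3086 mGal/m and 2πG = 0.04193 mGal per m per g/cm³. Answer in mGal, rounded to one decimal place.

Δg_SB(A) = 978233.27 − 978426.93 + 0.3086×1136.6 − 0.04193×2.35×1136.6 = 45.10 mGal
Δg_SB(B) = 978199.83 − 978426.93 + 0.3086×591.7 − 0.04193×2.35×591.7 = -102.80 mGal
Difference = -102.80 − (45.10) = -147.90 mGal

-147.9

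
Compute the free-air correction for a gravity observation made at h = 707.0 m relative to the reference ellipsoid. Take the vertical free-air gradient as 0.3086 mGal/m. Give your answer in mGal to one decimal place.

218.2

Free-air correction = 0.3086 × 707.0 = 218.2 mGal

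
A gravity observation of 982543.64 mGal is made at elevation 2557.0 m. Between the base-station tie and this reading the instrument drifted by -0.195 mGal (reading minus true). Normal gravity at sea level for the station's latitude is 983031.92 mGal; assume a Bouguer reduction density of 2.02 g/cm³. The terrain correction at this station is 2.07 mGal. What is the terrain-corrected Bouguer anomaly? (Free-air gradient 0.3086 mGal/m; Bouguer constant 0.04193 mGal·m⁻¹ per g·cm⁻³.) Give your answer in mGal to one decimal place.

Drift-corrected reading = 982543.64 − (-0.195) = 982543.835 mGal
Free-air correction = 0.3086 × 2557.0 = 789.09 mGal
Free-air anomaly = 982543.835 − 983031.92 + (789.09) = 301.005 mGal
Bouguer slab correction = 0.04193 × 2.02 × 2557.0 = 216.57 mGal
Simple Bouguer anomaly = 301.005 − (216.57) = 84.435 mGal
Complete Bouguer anomaly = 84.435 + 2.07 = 86.505 mGal

86.5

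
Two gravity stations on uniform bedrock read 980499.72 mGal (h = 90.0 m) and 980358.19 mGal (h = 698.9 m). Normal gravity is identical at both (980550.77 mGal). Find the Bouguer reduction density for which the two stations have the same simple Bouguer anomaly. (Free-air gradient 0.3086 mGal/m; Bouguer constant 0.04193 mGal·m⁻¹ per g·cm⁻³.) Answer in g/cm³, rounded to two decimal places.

1.82

Δg_obs = 980358.19 − 980499.72 = -141.53 mGal over Δh = 698.9 − 90.0 = 608.9 m
Equal Bouguer anomalies ⇒ Δg_obs + (0.3086 − 0.04193ρ)·Δh = 0
0.3086 − 0.04193ρ = −Δg_obs/Δh = 0.23244
ρ = (0.3086 − 0.23244) / 0.04193 = 1.82 g/cm³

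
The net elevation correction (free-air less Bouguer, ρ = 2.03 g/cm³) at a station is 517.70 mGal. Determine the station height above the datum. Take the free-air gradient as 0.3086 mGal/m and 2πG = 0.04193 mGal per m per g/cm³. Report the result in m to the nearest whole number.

2317

Combined gradient = 0.3086 − 0.04193 × 2.03 = 0.2234821 mGal/m
h = 517.70 / 0.2234821 = 2316.52 m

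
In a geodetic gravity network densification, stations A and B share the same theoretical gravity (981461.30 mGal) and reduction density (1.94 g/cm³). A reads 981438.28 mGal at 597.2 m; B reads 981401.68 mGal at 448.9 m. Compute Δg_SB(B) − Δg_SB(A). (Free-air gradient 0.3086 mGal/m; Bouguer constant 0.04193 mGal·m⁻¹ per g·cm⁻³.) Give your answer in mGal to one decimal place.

-70.3

Δg_SB(A) = 981438.28 − 981461.30 + 0.3086×597.2 − 0.04193×1.94×597.2 = 112.70 mGal
Δg_SB(B) = 981401.68 − 981461.30 + 0.3086×448.9 − 0.04193×1.94×448.9 = 42.40 mGal
Difference = 42.40 − (112.70) = -70.30 mGal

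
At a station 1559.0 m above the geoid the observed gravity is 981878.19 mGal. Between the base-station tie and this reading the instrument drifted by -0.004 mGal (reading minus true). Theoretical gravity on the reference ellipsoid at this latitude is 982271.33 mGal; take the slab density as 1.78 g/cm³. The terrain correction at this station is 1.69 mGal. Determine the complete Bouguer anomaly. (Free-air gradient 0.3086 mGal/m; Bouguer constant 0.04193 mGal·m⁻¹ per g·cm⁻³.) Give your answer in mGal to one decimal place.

Drift-corrected reading = 981878.19 − (-0.004) = 981878.194 mGal
Free-air correction = 0.3086 × 1559.0 = 481.11 mGal
Free-air anomaly = 981878.194 − 982271.33 + (481.11) = 87.974 mGal
Bouguer slab correction = 0.04193 × 1.78 × 1559.0 = 116.36 mGal
Simple Bouguer anomaly = 87.974 − (116.36) = -28.386 mGal
Complete Bouguer anomaly = -28.386 + 1.69 = -26.696 mGal

-26.7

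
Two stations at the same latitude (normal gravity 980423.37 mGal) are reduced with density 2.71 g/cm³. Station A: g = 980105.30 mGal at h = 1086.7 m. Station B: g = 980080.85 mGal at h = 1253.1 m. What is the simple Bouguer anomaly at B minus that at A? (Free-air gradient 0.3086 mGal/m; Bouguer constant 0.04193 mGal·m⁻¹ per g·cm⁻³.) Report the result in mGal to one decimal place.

8.0

Δg_SB(A) = 980105.30 − 980423.37 + 0.3086×1086.7 − 0.04193×2.71×1086.7 = -106.20 mGal
Δg_SB(B) = 980080.85 − 980423.37 + 0.3086×1253.1 − 0.04193×2.71×1253.1 = -98.20 mGal
Difference = -98.20 − (-106.20) = 8.00 mGal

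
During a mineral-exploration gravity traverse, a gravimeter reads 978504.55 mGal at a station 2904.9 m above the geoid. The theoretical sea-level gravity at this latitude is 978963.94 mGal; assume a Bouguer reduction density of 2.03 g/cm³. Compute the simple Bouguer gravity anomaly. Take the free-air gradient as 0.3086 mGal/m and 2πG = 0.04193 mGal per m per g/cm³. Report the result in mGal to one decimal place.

Free-air correction = 0.3086 × 2904.9 = 896.45 mGal
Free-air anomaly = 978504.55 − 978963.94 + (896.45) = 437.06 mGal
Bouguer slab correction = 0.04193 × 2.03 × 2904.9 = 247.26 mGal
Simple Bouguer anomaly = 437.06 − (247.26) = 189.80 mGal

189.8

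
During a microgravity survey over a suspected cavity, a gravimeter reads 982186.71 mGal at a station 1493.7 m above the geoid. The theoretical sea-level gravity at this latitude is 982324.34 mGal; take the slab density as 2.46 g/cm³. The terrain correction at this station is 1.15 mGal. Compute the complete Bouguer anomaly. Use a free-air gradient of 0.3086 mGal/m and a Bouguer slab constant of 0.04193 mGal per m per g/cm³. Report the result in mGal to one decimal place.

Free-air correction = 0.3086 × 1493.7 = 460.96 mGal
Free-air anomaly = 982186.71 − 982324.34 + (460.96) = 323.33 mGal
Bouguer slab correction = 0.04193 × 2.46 × 1493.7 = 154.07 mGal
Simple Bouguer anomaly = 323.33 − (154.07) = 169.26 mGal
Complete Bouguer anomaly = 169.26 + 1.15 = 170.41 mGal

170.4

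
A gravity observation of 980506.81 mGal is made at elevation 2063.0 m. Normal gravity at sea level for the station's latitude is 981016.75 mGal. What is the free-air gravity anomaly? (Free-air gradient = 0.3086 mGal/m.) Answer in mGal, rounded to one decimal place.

Free-air correction = 0.3086 × 2063.0 = 636.64 mGal
Free-air anomaly = 980506.81 − 981016.75 + (636.64) = 126.70 mGal

126.7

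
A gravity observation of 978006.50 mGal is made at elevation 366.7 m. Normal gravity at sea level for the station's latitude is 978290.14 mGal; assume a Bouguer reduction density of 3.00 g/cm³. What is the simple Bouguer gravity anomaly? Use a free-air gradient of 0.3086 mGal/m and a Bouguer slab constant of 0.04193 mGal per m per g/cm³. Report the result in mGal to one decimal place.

-216.6

Free-air correction = 0.3086 × 366.7 = 113.16 mGal
Free-air anomaly = 978006.50 − 978290.14 + (113.16) = -170.48 mGal
Bouguer slab correction = 0.04193 × 3.00 × 366.7 = 46.13 mGal
Simple Bouguer anomaly = -170.48 − (46.13) = -216.61 mGal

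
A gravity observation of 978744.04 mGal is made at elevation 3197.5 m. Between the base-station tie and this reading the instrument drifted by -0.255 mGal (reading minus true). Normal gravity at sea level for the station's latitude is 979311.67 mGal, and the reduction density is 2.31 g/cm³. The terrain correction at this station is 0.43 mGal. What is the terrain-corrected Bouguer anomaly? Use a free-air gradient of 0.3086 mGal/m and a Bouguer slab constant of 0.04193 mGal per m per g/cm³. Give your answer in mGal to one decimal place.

Drift-corrected reading = 978744.04 − (-0.255) = 978744.295 mGal
Free-air correction = 0.3086 × 3197.5 = 986.75 mGal
Free-air anomaly = 978744.295 − 979311.67 + (986.75) = 419.375 mGal
Bouguer slab correction = 0.04193 × 2.31 × 3197.5 = 309.70 mGal
Simple Bouguer anomaly = 419.375 − (309.70) = 109.675 mGal
Complete Bouguer anomaly = 109.675 + 0.43 = 110.105 mGal

110.1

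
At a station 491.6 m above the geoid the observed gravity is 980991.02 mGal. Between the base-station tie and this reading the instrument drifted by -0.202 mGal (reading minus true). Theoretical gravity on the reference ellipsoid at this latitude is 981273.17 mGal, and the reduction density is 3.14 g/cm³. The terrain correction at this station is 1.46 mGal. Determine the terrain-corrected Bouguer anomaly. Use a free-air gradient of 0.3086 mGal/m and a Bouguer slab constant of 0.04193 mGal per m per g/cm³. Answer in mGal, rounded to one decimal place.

Drift-corrected reading = 980991.02 − (-0.202) = 980991.222 mGal
Free-air correction = 0.3086 × 491.6 = 151.71 mGal
Free-air anomaly = 980991.222 − 981273.17 + (151.71) = -130.238 mGal
Bouguer slab correction = 0.04193 × 3.14 × 491.6 = 64.72 mGal
Simple Bouguer anomaly = -130.238 − (64.72) = -194.958 mGal
Complete Bouguer anomaly = -194.958 + 1.46 = -193.498 mGal

-193.5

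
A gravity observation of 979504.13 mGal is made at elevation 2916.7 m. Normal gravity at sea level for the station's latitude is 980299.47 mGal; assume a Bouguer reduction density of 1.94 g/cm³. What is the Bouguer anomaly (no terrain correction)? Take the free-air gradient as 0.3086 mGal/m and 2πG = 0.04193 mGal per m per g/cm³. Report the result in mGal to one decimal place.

-132.5

Free-air correction = 0.3086 × 2916.7 = 900.09 mGal
Free-air anomaly = 979504.13 − 980299.47 + (900.09) = 104.75 mGal
Bouguer slab correction = 0.04193 × 1.94 × 2916.7 = 237.26 mGal
Simple Bouguer anomaly = 104.75 − (237.26) = -132.51 mGal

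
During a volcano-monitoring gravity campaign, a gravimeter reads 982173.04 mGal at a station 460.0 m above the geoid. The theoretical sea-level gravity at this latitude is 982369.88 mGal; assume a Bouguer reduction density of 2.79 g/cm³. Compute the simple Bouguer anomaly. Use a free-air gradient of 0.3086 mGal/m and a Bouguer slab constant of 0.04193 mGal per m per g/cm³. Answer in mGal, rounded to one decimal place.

-108.7

Free-air correction = 0.3086 × 460.0 = 141.96 mGal
Free-air anomaly = 982173.04 − 982369.88 + (141.96) = -54.88 mGal
Bouguer slab correction = 0.04193 × 2.79 × 460.0 = 53.81 mGal
Simple Bouguer anomaly = -54.88 − (53.81) = -108.69 mGal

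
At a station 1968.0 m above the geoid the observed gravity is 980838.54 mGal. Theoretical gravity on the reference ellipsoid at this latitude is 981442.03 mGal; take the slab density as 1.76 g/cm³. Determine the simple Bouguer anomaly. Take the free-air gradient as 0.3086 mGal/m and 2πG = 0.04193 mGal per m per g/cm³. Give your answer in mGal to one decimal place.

-141.4

Free-air correction = 0.3086 × 1968.0 = 607.32 mGal
Free-air anomaly = 980838.54 − 981442.03 + (607.32) = 3.83 mGal
Bouguer slab correction = 0.04193 × 1.76 × 1968.0 = 145.23 mGal
Simple Bouguer anomaly = 3.83 − (145.23) = -141.40 mGal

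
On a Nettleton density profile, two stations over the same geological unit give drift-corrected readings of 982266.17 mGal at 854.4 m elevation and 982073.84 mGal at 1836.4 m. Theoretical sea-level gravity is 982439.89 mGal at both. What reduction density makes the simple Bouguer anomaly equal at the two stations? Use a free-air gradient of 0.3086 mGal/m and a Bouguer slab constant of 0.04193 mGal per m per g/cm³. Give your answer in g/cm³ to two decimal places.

Δg_obs = 982073.84 − 982266.17 = -192.33 mGal over Δh = 1836.4 − 854.4 = 982.0 m
Equal Bouguer anomalies ⇒ Δg_obs + (0.3086 − 0.04193ρ)·Δh = 0
0.3086 − 0.04193ρ = −Δg_obs/Δh = 0.19586
ρ = (0.3086 − 0.19586) / 0.04193 = 2.69 g/cm³

2.69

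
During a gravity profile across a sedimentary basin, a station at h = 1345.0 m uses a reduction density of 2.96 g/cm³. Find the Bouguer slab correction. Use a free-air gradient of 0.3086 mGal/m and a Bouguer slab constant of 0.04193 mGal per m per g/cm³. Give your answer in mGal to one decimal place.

166.9

Bouguer slab correction = 0.04193 × 2.96 × 1345.0 = 166.9 mGal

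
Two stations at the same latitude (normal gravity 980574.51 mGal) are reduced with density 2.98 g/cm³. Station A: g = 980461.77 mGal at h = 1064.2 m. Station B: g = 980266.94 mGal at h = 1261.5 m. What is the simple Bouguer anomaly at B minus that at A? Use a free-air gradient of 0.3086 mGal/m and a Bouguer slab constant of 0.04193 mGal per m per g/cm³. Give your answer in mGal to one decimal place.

Δg_SB(A) = 980461.77 − 980574.51 + 0.3086×1064.2 − 0.04193×2.98×1064.2 = 82.70 mGal
Δg_SB(B) = 980266.94 − 980574.51 + 0.3086×1261.5 − 0.04193×2.98×1261.5 = -75.90 mGal
Difference = -75.90 − (82.70) = -158.60 mGal

-158.6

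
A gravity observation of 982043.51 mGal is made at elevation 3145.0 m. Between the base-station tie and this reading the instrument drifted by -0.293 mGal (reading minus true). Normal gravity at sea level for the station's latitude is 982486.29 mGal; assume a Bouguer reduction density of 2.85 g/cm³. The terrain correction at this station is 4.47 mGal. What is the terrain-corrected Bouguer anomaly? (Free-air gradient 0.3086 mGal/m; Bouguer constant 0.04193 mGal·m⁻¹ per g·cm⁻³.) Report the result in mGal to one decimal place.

Drift-corrected reading = 982043.51 − (-0.293) = 982043.803 mGal
Free-air correction = 0.3086 × 3145.0 = 970.55 mGal
Free-air anomaly = 982043.803 − 982486.29 + (970.55) = 528.063 mGal
Bouguer slab correction = 0.04193 × 2.85 × 3145.0 = 375.83 mGal
Simple Bouguer anomaly = 528.063 − (375.83) = 152.233 mGal
Complete Bouguer anomaly = 152.233 + 4.47 = 156.703 mGal

156.7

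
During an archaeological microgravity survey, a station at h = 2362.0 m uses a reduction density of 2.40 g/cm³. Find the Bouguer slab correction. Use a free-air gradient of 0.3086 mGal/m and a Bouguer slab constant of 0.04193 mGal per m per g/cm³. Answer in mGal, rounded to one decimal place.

237.7

Bouguer slab correction = 0.04193 × 2.40 × 2362.0 = 237.7 mGal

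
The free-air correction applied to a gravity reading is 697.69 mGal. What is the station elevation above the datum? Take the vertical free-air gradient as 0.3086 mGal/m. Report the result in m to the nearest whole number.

2261

h = 697.69 / 0.3086 = 2260.82 m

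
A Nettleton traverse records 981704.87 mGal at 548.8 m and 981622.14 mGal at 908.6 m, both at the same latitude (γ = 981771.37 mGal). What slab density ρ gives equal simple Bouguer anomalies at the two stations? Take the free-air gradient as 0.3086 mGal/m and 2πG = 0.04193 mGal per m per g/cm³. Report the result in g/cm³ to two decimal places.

1.88

Δg_obs = 981622.14 − 981704.87 = -82.73 mGal over Δh = 908.6 − 548.8 = 359.8 m
Equal Bouguer anomalies ⇒ Δg_obs + (0.3086 − 0.04193ρ)·Δh = 0
0.3086 − 0.04193ρ = −Δg_obs/Δh = 0.22993
ρ = (0.3086 − 0.22993) / 0.04193 = 1.88 g/cm³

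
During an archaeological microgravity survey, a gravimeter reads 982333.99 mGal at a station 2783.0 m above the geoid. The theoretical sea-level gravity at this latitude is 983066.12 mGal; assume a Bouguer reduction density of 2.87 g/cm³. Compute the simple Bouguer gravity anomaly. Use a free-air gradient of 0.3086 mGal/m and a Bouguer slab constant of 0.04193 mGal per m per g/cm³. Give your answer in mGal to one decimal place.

-208.2

Free-air correction = 0.3086 × 2783.0 = 858.83 mGal
Free-air anomaly = 982333.99 − 983066.12 + (858.83) = 126.70 mGal
Bouguer slab correction = 0.04193 × 2.87 × 2783.0 = 334.90 mGal
Simple Bouguer anomaly = 126.70 − (334.90) = -208.20 mGal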